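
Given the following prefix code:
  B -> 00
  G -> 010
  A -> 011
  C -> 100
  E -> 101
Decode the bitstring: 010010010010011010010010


Decoding step by step:
Bits 010 -> G
Bits 010 -> G
Bits 010 -> G
Bits 010 -> G
Bits 011 -> A
Bits 010 -> G
Bits 010 -> G
Bits 010 -> G


Decoded message: GGGGAGGG


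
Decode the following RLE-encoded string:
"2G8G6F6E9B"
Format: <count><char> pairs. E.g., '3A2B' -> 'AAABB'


Expanding each <count><char> pair:
  2G -> 'GG'
  8G -> 'GGGGGGGG'
  6F -> 'FFFFFF'
  6E -> 'EEEEEE'
  9B -> 'BBBBBBBBB'

Decoded = GGGGGGGGGGFFFFFFEEEEEEBBBBBBBBB


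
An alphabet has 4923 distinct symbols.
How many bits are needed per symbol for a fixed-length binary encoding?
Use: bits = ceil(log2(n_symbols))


log2(4923) = 12.2653
Bracket: 2^12 = 4096 < 4923 <= 2^13 = 8192
So ceil(log2(4923)) = 13

bits = ceil(log2(4923)) = ceil(12.2653) = 13 bits


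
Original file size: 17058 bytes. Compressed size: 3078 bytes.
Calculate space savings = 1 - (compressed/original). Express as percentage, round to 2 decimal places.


ratio = compressed/original = 3078/17058 = 0.180443
savings = 1 - ratio = 1 - 0.180443 = 0.819557
as a percentage: 0.819557 * 100 = 81.96%

Space savings = 1 - 3078/17058 = 81.96%


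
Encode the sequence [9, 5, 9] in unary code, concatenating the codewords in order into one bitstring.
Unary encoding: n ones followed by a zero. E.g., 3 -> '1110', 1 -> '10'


Encode each number as n ones followed by a terminating 0:
  9 -> 1111111110 (10 bits)
  5 -> 111110 (6 bits)
  9 -> 1111111110 (10 bits)
Total length = 10 + 6 + 10 = 26 bits.

Unary([9, 5, 9]) = 11111111101111101111111110 (26 bits)


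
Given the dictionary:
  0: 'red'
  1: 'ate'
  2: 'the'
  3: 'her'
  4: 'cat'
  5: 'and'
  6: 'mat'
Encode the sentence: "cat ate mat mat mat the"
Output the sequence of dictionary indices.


Look up each word in the dictionary:
  'cat' -> 4
  'ate' -> 1
  'mat' -> 6
  'mat' -> 6
  'mat' -> 6
  'the' -> 2

Encoded: [4, 1, 6, 6, 6, 2]


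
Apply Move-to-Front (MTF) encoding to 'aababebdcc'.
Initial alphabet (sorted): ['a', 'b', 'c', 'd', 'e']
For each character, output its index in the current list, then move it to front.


MTF encoding:
'a': index 0 in ['a', 'b', 'c', 'd', 'e'] -> ['a', 'b', 'c', 'd', 'e']
'a': index 0 in ['a', 'b', 'c', 'd', 'e'] -> ['a', 'b', 'c', 'd', 'e']
'b': index 1 in ['a', 'b', 'c', 'd', 'e'] -> ['b', 'a', 'c', 'd', 'e']
'a': index 1 in ['b', 'a', 'c', 'd', 'e'] -> ['a', 'b', 'c', 'd', 'e']
'b': index 1 in ['a', 'b', 'c', 'd', 'e'] -> ['b', 'a', 'c', 'd', 'e']
'e': index 4 in ['b', 'a', 'c', 'd', 'e'] -> ['e', 'b', 'a', 'c', 'd']
'b': index 1 in ['e', 'b', 'a', 'c', 'd'] -> ['b', 'e', 'a', 'c', 'd']
'd': index 4 in ['b', 'e', 'a', 'c', 'd'] -> ['d', 'b', 'e', 'a', 'c']
'c': index 4 in ['d', 'b', 'e', 'a', 'c'] -> ['c', 'd', 'b', 'e', 'a']
'c': index 0 in ['c', 'd', 'b', 'e', 'a'] -> ['c', 'd', 'b', 'e', 'a']


Output: [0, 0, 1, 1, 1, 4, 1, 4, 4, 0]


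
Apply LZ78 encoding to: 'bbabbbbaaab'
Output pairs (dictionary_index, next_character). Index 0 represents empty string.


LZ78 encoding steps:
Dictionary: {0: ''}
Step 1: w='' (idx 0), next='b' -> output (0, 'b'), add 'b' as idx 1
Step 2: w='b' (idx 1), next='a' -> output (1, 'a'), add 'ba' as idx 2
Step 3: w='b' (idx 1), next='b' -> output (1, 'b'), add 'bb' as idx 3
Step 4: w='bb' (idx 3), next='a' -> output (3, 'a'), add 'bba' as idx 4
Step 5: w='' (idx 0), next='a' -> output (0, 'a'), add 'a' as idx 5
Step 6: w='a' (idx 5), next='b' -> output (5, 'b'), add 'ab' as idx 6


Encoded: [(0, 'b'), (1, 'a'), (1, 'b'), (3, 'a'), (0, 'a'), (5, 'b')]


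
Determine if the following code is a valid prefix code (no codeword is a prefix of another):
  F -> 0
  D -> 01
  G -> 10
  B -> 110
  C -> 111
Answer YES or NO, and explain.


Checking each pair (does one codeword prefix another?):
  F='0' vs D='01': prefix -- VIOLATION

NO -- this is NOT a valid prefix code. F (0) is a prefix of D (01).


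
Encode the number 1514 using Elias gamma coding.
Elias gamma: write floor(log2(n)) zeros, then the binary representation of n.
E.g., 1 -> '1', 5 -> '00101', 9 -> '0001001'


num_bits = floor(log2(1514)) + 1 = 11
leading_zeros = num_bits - 1 = 10
binary(1514) = 10111101010

Elias gamma(1514) = '0000000000' + '10111101010' = 000000000010111101010 (21 bits)


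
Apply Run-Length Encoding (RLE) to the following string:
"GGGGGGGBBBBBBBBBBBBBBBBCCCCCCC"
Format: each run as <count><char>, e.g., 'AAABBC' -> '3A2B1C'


Scanning runs left to right:
  i=0: run of 'G' x 7 -> '7G'
  i=7: run of 'B' x 16 -> '16B'
  i=23: run of 'C' x 7 -> '7C'

RLE = 7G16B7C


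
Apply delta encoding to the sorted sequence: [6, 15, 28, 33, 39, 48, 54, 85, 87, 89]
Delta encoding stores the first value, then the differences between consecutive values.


First value: 6
Deltas:
  15 - 6 = 9
  28 - 15 = 13
  33 - 28 = 5
  39 - 33 = 6
  48 - 39 = 9
  54 - 48 = 6
  85 - 54 = 31
  87 - 85 = 2
  89 - 87 = 2


Delta encoded: [6, 9, 13, 5, 6, 9, 6, 31, 2, 2]


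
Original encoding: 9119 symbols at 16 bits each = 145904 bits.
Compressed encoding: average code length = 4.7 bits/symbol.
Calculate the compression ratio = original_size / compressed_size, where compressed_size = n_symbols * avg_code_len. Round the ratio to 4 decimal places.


original_size = n_symbols * orig_bits = 9119 * 16 = 145904 bits
compressed_size = n_symbols * avg_code_len = 9119 * 4.7 = 42859.3 bits
ratio = original_size / compressed_size = 145904 / 42859.3 = 3.4043

Compression ratio = 3.4043


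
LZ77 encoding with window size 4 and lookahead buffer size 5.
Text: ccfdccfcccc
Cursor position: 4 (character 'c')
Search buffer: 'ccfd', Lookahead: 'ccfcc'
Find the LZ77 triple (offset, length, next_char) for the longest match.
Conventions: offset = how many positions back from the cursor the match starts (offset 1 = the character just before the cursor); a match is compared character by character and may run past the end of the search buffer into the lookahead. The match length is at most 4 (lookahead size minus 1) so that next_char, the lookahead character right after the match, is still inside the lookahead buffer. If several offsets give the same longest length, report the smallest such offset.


Try each offset into the search buffer:
  offset=1 (pos 3, char 'd'): match length 0
  offset=2 (pos 2, char 'f'): match length 0
  offset=3 (pos 1, char 'c'): match length 1
  offset=4 (pos 0, char 'c'): match length 3
Longest match has length 3 at offset 4.
next_char = character at position 4 + 3 = 7 -> 'c'

Best match: offset=4, length=3 (matching 'ccf' starting at position 0)
LZ77 triple: (4, 3, 'c')


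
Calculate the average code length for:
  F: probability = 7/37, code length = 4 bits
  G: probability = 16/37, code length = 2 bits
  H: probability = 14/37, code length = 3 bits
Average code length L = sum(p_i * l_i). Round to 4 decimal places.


Weighted contributions p_i * l_i:
  F: (7/37) * 4 = 28/37
  G: (16/37) * 2 = 32/37
  H: (14/37) * 3 = 42/37
Sum = (28 + 32 + 42)/37 = 102/37

L = 102/37 = 2.7568 bits/symbol


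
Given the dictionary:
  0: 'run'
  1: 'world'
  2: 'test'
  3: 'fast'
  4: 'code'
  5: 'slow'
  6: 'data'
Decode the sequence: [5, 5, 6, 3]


Look up each index in the dictionary:
  5 -> 'slow'
  5 -> 'slow'
  6 -> 'data'
  3 -> 'fast'

Decoded: "slow slow data fast"


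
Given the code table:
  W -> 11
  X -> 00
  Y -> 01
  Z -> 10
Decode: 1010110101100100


Decoding:
10 -> Z
10 -> Z
11 -> W
01 -> Y
01 -> Y
10 -> Z
01 -> Y
00 -> X


Result: ZZWYYZYX


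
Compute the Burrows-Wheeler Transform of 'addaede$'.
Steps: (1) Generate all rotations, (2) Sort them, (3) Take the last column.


Rotations (sorted):
  0: $addaede -> last char: e
  1: addaede$ -> last char: $
  2: aede$add -> last char: d
  3: daede$ad -> last char: d
  4: ddaede$a -> last char: a
  5: de$addae -> last char: e
  6: e$addaed -> last char: d
  7: ede$adda -> last char: a


BWT = e$ddaeda


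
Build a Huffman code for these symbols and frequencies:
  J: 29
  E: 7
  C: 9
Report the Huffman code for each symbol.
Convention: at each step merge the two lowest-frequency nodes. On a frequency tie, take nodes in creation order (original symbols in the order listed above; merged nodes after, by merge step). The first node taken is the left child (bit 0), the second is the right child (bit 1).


Huffman tree construction:
Step 1: Merge E(7) + C(9) = 16
Step 2: Merge (E+C)(16) + J(29) = 45
Read each symbol's code off the tree from the root (left child = 0, right child = 1).

Codes:
  J: 1 (length 1)
  E: 00 (length 2)
  C: 01 (length 2)
Average code length: 61/45 = 1.3556 bits/symbol


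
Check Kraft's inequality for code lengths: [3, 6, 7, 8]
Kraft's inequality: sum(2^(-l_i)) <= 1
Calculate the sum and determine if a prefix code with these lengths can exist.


Sum = 2^(-3) + 2^(-6) + 2^(-7) + 2^(-8)
    = 0.125 + 0.015625 + 0.0078125 + 0.00390625
    = 39/256 = 0.15234375
Since 0.15234375 <= 1, Kraft's inequality IS satisfied.
A prefix code with these lengths CAN exist.

Kraft sum = 0.15234375. Satisfied.


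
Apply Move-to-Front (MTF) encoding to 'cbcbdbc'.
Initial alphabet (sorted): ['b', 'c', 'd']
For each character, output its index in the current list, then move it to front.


MTF encoding:
'c': index 1 in ['b', 'c', 'd'] -> ['c', 'b', 'd']
'b': index 1 in ['c', 'b', 'd'] -> ['b', 'c', 'd']
'c': index 1 in ['b', 'c', 'd'] -> ['c', 'b', 'd']
'b': index 1 in ['c', 'b', 'd'] -> ['b', 'c', 'd']
'd': index 2 in ['b', 'c', 'd'] -> ['d', 'b', 'c']
'b': index 1 in ['d', 'b', 'c'] -> ['b', 'd', 'c']
'c': index 2 in ['b', 'd', 'c'] -> ['c', 'b', 'd']


Output: [1, 1, 1, 1, 2, 1, 2]


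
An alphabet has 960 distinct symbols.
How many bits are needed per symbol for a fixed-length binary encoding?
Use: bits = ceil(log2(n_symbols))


log2(960) = 9.9069
Bracket: 2^9 = 512 < 960 <= 2^10 = 1024
So ceil(log2(960)) = 10

bits = ceil(log2(960)) = ceil(9.9069) = 10 bits


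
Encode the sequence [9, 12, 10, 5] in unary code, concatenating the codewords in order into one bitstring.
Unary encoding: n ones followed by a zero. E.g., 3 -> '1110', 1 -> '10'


Encode each number as n ones followed by a terminating 0:
  9 -> 1111111110 (10 bits)
  12 -> 1111111111110 (13 bits)
  10 -> 11111111110 (11 bits)
  5 -> 111110 (6 bits)
Total length = 10 + 13 + 11 + 6 = 40 bits.

Unary([9, 12, 10, 5]) = 1111111110111111111111011111111110111110 (40 bits)


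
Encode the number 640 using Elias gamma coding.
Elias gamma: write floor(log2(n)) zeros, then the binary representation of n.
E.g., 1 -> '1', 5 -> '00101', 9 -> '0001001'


num_bits = floor(log2(640)) + 1 = 10
leading_zeros = num_bits - 1 = 9
binary(640) = 1010000000

Elias gamma(640) = '000000000' + '1010000000' = 0000000001010000000 (19 bits)


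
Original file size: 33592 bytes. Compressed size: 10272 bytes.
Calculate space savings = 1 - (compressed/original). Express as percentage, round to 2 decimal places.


ratio = compressed/original = 10272/33592 = 0.305787
savings = 1 - ratio = 1 - 0.305787 = 0.694213
as a percentage: 0.694213 * 100 = 69.42%

Space savings = 1 - 10272/33592 = 69.42%


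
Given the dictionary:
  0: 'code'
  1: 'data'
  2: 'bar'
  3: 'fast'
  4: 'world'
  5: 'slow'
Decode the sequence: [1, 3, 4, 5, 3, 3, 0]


Look up each index in the dictionary:
  1 -> 'data'
  3 -> 'fast'
  4 -> 'world'
  5 -> 'slow'
  3 -> 'fast'
  3 -> 'fast'
  0 -> 'code'

Decoded: "data fast world slow fast fast code"


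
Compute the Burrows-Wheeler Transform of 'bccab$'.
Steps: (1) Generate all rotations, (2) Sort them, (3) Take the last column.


Rotations (sorted):
  0: $bccab -> last char: b
  1: ab$bcc -> last char: c
  2: b$bcca -> last char: a
  3: bccab$ -> last char: $
  4: cab$bc -> last char: c
  5: ccab$b -> last char: b


BWT = bca$cb


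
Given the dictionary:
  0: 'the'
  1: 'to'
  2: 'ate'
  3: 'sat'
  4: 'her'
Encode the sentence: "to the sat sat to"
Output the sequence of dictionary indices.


Look up each word in the dictionary:
  'to' -> 1
  'the' -> 0
  'sat' -> 3
  'sat' -> 3
  'to' -> 1

Encoded: [1, 0, 3, 3, 1]


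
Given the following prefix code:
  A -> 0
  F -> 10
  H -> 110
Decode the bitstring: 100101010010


Decoding step by step:
Bits 10 -> F
Bits 0 -> A
Bits 10 -> F
Bits 10 -> F
Bits 10 -> F
Bits 0 -> A
Bits 10 -> F


Decoded message: FAFFFAF


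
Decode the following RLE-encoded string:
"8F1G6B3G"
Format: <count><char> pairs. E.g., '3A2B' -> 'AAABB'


Expanding each <count><char> pair:
  8F -> 'FFFFFFFF'
  1G -> 'G'
  6B -> 'BBBBBB'
  3G -> 'GGG'

Decoded = FFFFFFFFGBBBBBBGGG


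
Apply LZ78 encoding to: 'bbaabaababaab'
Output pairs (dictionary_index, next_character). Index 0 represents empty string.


LZ78 encoding steps:
Dictionary: {0: ''}
Step 1: w='' (idx 0), next='b' -> output (0, 'b'), add 'b' as idx 1
Step 2: w='b' (idx 1), next='a' -> output (1, 'a'), add 'ba' as idx 2
Step 3: w='' (idx 0), next='a' -> output (0, 'a'), add 'a' as idx 3
Step 4: w='ba' (idx 2), next='a' -> output (2, 'a'), add 'baa' as idx 4
Step 5: w='ba' (idx 2), next='b' -> output (2, 'b'), add 'bab' as idx 5
Step 6: w='a' (idx 3), next='a' -> output (3, 'a'), add 'aa' as idx 6
Step 7: w='b' (idx 1), end of input -> output (1, '')


Encoded: [(0, 'b'), (1, 'a'), (0, 'a'), (2, 'a'), (2, 'b'), (3, 'a'), (1, '')]


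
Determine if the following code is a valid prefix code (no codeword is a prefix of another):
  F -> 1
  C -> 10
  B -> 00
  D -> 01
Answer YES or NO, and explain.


Checking each pair (does one codeword prefix another?):
  F='1' vs C='10': prefix -- VIOLATION

NO -- this is NOT a valid prefix code. F (1) is a prefix of C (10).


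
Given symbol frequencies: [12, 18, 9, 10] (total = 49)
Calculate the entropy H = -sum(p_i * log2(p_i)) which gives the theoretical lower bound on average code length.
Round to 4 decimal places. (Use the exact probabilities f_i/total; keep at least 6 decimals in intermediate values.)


Per-symbol terms -p_i * log2(p_i) with p_i = f_i/49:
  p = 12/49 = 0.244898: log2(p) = -2.029747, -p*log2(p) = 0.497081
  p = 18/49 = 0.367347: log2(p) = -1.444785, -p*log2(p) = 0.530737
  p = 9/49 = 0.183673: log2(p) = -2.444785, -p*log2(p) = 0.449042
  p = 10/49 = 0.204082: log2(p) = -2.292782, -p*log2(p) = 0.467915
H = 0.497081 + 0.530737 + 0.449042 + 0.467915 = 1.944775

H = 1.9448 bits/symbol


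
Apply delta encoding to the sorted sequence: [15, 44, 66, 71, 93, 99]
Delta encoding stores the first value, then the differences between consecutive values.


First value: 15
Deltas:
  44 - 15 = 29
  66 - 44 = 22
  71 - 66 = 5
  93 - 71 = 22
  99 - 93 = 6


Delta encoded: [15, 29, 22, 5, 22, 6]


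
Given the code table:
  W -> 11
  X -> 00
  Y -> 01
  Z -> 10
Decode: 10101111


Decoding:
10 -> Z
10 -> Z
11 -> W
11 -> W


Result: ZZWW


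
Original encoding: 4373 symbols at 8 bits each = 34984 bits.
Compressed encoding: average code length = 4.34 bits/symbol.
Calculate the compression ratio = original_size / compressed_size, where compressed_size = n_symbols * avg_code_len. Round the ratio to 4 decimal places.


original_size = n_symbols * orig_bits = 4373 * 8 = 34984 bits
compressed_size = n_symbols * avg_code_len = 4373 * 4.34 = 18978.82 bits
ratio = original_size / compressed_size = 34984 / 18978.82 = 1.8433

Compression ratio = 1.8433


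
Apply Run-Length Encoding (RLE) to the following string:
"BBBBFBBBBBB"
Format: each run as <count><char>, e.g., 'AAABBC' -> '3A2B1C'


Scanning runs left to right:
  i=0: run of 'B' x 4 -> '4B'
  i=4: run of 'F' x 1 -> '1F'
  i=5: run of 'B' x 6 -> '6B'

RLE = 4B1F6B


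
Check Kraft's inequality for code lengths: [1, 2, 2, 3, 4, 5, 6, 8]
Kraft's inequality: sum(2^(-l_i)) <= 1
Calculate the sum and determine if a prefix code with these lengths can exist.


Sum = 2^(-1) + 2^(-2) + 2^(-2) + 2^(-3) + 2^(-4) + 2^(-5) + 2^(-6) + 2^(-8)
    = 0.5 + 0.25 + 0.25 + 0.125 + 0.0625 + 0.03125 + 0.015625 + 0.00390625
    = 317/256 = 1.23828125
Since 1.23828125 > 1, Kraft's inequality is NOT satisfied.
A prefix code with these lengths CANNOT exist.

Kraft sum = 1.23828125. Not satisfied.


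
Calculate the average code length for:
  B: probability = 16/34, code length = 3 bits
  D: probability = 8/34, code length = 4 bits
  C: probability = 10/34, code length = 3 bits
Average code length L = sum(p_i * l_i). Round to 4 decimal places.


Weighted contributions p_i * l_i:
  B: (16/34) * 3 = 48/34
  D: (8/34) * 4 = 32/34
  C: (10/34) * 3 = 30/34
Sum = (48 + 32 + 30)/34 = 110/34

L = 110/34 = 3.2353 bits/symbol


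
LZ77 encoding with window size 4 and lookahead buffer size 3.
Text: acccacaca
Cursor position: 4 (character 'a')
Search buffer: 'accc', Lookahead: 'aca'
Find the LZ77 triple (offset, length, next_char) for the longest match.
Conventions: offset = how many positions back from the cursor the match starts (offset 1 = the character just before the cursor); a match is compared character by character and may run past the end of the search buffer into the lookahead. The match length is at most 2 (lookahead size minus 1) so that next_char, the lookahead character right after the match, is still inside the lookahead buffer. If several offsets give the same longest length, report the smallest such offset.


Try each offset into the search buffer:
  offset=1 (pos 3, char 'c'): match length 0
  offset=2 (pos 2, char 'c'): match length 0
  offset=3 (pos 1, char 'c'): match length 0
  offset=4 (pos 0, char 'a'): match length 2
Longest match has length 2 at offset 4.
next_char = character at position 4 + 2 = 6 -> 'a'

Best match: offset=4, length=2 (matching 'ac' starting at position 0)
LZ77 triple: (4, 2, 'a')


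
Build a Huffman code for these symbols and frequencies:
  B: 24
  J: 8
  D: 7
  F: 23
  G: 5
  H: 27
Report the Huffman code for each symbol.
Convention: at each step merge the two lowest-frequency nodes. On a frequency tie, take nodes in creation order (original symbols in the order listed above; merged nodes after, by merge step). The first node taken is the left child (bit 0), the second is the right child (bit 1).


Huffman tree construction:
Step 1: Merge G(5) + D(7) = 12
Step 2: Merge J(8) + (G+D)(12) = 20
Step 3: Merge (J+(G+D))(20) + F(23) = 43
Step 4: Merge B(24) + H(27) = 51
Step 5: Merge ((J+(G+D))+F)(43) + (B+H)(51) = 94
Read each symbol's code off the tree from the root (left child = 0, right child = 1).

Codes:
  B: 10 (length 2)
  J: 000 (length 3)
  D: 0011 (length 4)
  F: 01 (length 2)
  G: 0010 (length 4)
  H: 11 (length 2)
Average code length: 220/94 = 2.3404 bits/symbol


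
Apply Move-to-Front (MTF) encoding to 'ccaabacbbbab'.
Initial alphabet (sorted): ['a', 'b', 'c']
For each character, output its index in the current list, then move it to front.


MTF encoding:
'c': index 2 in ['a', 'b', 'c'] -> ['c', 'a', 'b']
'c': index 0 in ['c', 'a', 'b'] -> ['c', 'a', 'b']
'a': index 1 in ['c', 'a', 'b'] -> ['a', 'c', 'b']
'a': index 0 in ['a', 'c', 'b'] -> ['a', 'c', 'b']
'b': index 2 in ['a', 'c', 'b'] -> ['b', 'a', 'c']
'a': index 1 in ['b', 'a', 'c'] -> ['a', 'b', 'c']
'c': index 2 in ['a', 'b', 'c'] -> ['c', 'a', 'b']
'b': index 2 in ['c', 'a', 'b'] -> ['b', 'c', 'a']
'b': index 0 in ['b', 'c', 'a'] -> ['b', 'c', 'a']
'b': index 0 in ['b', 'c', 'a'] -> ['b', 'c', 'a']
'a': index 2 in ['b', 'c', 'a'] -> ['a', 'b', 'c']
'b': index 1 in ['a', 'b', 'c'] -> ['b', 'a', 'c']


Output: [2, 0, 1, 0, 2, 1, 2, 2, 0, 0, 2, 1]


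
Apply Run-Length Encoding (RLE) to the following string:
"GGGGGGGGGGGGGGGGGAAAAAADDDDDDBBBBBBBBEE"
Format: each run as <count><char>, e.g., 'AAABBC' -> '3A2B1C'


Scanning runs left to right:
  i=0: run of 'G' x 17 -> '17G'
  i=17: run of 'A' x 6 -> '6A'
  i=23: run of 'D' x 6 -> '6D'
  i=29: run of 'B' x 8 -> '8B'
  i=37: run of 'E' x 2 -> '2E'

RLE = 17G6A6D8B2E


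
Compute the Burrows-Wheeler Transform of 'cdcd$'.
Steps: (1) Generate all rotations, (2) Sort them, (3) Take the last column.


Rotations (sorted):
  0: $cdcd -> last char: d
  1: cd$cd -> last char: d
  2: cdcd$ -> last char: $
  3: d$cdc -> last char: c
  4: dcd$c -> last char: c


BWT = dd$cc


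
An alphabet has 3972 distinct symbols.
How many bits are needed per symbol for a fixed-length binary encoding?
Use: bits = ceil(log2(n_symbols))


log2(3972) = 11.9556
Bracket: 2^11 = 2048 < 3972 <= 2^12 = 4096
So ceil(log2(3972)) = 12

bits = ceil(log2(3972)) = ceil(11.9556) = 12 bits


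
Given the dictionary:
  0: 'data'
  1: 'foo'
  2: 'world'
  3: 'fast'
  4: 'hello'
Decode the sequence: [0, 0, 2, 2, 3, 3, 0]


Look up each index in the dictionary:
  0 -> 'data'
  0 -> 'data'
  2 -> 'world'
  2 -> 'world'
  3 -> 'fast'
  3 -> 'fast'
  0 -> 'data'

Decoded: "data data world world fast fast data"


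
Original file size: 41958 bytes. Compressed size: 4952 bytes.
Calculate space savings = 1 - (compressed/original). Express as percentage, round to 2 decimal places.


ratio = compressed/original = 4952/41958 = 0.118023
savings = 1 - ratio = 1 - 0.118023 = 0.881977
as a percentage: 0.881977 * 100 = 88.2%

Space savings = 1 - 4952/41958 = 88.2%


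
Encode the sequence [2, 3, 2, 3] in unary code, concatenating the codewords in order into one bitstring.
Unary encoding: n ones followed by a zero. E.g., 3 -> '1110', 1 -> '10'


Encode each number as n ones followed by a terminating 0:
  2 -> 110 (3 bits)
  3 -> 1110 (4 bits)
  2 -> 110 (3 bits)
  3 -> 1110 (4 bits)
Total length = 3 + 4 + 3 + 4 = 14 bits.

Unary([2, 3, 2, 3]) = 11011101101110 (14 bits)


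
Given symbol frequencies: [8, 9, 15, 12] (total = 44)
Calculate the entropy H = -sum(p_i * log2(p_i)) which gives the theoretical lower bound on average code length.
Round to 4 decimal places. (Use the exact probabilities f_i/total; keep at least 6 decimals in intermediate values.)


Per-symbol terms -p_i * log2(p_i) with p_i = f_i/44:
  p = 8/44 = 0.181818: log2(p) = -2.459432, -p*log2(p) = 0.447169
  p = 9/44 = 0.204545: log2(p) = -2.289507, -p*log2(p) = 0.468308
  p = 15/44 = 0.340909: log2(p) = -1.552541, -p*log2(p) = 0.529275
  p = 12/44 = 0.272727: log2(p) = -1.874469, -p*log2(p) = 0.511219
H = 0.447169 + 0.468308 + 0.529275 + 0.511219 = 1.955971

H = 1.956 bits/symbol


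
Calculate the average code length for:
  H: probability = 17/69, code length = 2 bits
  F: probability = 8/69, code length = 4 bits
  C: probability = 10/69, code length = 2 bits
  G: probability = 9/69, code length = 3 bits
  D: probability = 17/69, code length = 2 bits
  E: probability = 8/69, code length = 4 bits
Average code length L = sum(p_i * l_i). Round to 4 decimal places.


Weighted contributions p_i * l_i:
  H: (17/69) * 2 = 34/69
  F: (8/69) * 4 = 32/69
  C: (10/69) * 2 = 20/69
  G: (9/69) * 3 = 27/69
  D: (17/69) * 2 = 34/69
  E: (8/69) * 4 = 32/69
Sum = (34 + 32 + 20 + 27 + 34 + 32)/69 = 179/69

L = 179/69 = 2.5942 bits/symbol


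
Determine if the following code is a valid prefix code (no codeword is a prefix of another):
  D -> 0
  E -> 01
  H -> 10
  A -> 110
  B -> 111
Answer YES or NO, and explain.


Checking each pair (does one codeword prefix another?):
  D='0' vs E='01': prefix -- VIOLATION

NO -- this is NOT a valid prefix code. D (0) is a prefix of E (01).


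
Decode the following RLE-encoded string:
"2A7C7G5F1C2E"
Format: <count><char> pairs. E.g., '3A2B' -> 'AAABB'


Expanding each <count><char> pair:
  2A -> 'AA'
  7C -> 'CCCCCCC'
  7G -> 'GGGGGGG'
  5F -> 'FFFFF'
  1C -> 'C'
  2E -> 'EE'

Decoded = AACCCCCCCGGGGGGGFFFFFCEE


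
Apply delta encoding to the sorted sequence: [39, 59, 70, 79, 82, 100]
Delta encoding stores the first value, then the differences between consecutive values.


First value: 39
Deltas:
  59 - 39 = 20
  70 - 59 = 11
  79 - 70 = 9
  82 - 79 = 3
  100 - 82 = 18


Delta encoded: [39, 20, 11, 9, 3, 18]


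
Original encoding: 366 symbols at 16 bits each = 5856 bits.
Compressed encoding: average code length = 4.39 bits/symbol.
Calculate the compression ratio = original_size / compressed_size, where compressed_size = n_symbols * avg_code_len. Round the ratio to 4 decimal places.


original_size = n_symbols * orig_bits = 366 * 16 = 5856 bits
compressed_size = n_symbols * avg_code_len = 366 * 4.39 = 1606.74 bits
ratio = original_size / compressed_size = 5856 / 1606.74 = 3.6446

Compression ratio = 3.6446


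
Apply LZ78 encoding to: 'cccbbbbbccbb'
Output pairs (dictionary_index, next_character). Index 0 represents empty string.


LZ78 encoding steps:
Dictionary: {0: ''}
Step 1: w='' (idx 0), next='c' -> output (0, 'c'), add 'c' as idx 1
Step 2: w='c' (idx 1), next='c' -> output (1, 'c'), add 'cc' as idx 2
Step 3: w='' (idx 0), next='b' -> output (0, 'b'), add 'b' as idx 3
Step 4: w='b' (idx 3), next='b' -> output (3, 'b'), add 'bb' as idx 4
Step 5: w='bb' (idx 4), next='c' -> output (4, 'c'), add 'bbc' as idx 5
Step 6: w='c' (idx 1), next='b' -> output (1, 'b'), add 'cb' as idx 6
Step 7: w='b' (idx 3), end of input -> output (3, '')


Encoded: [(0, 'c'), (1, 'c'), (0, 'b'), (3, 'b'), (4, 'c'), (1, 'b'), (3, '')]


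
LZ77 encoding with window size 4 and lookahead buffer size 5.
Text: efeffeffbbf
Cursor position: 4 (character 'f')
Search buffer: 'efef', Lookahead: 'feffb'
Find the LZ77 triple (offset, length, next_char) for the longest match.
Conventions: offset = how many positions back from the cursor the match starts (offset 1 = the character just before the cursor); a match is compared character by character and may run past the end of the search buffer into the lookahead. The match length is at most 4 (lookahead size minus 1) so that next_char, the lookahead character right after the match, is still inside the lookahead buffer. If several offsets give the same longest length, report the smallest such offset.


Try each offset into the search buffer:
  offset=1 (pos 3, char 'f'): match length 1
  offset=2 (pos 2, char 'e'): match length 0
  offset=3 (pos 1, char 'f'): match length 4
  offset=4 (pos 0, char 'e'): match length 0
Longest match has length 4 at offset 3.
next_char = character at position 4 + 4 = 8 -> 'b'

Best match: offset=3, length=4 (matching 'feff' starting at position 1)
LZ77 triple: (3, 4, 'b')


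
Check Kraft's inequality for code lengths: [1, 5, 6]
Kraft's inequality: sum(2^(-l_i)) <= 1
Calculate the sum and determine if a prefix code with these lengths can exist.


Sum = 2^(-1) + 2^(-5) + 2^(-6)
    = 0.5 + 0.03125 + 0.015625
    = 35/64 = 0.546875
Since 0.546875 <= 1, Kraft's inequality IS satisfied.
A prefix code with these lengths CAN exist.

Kraft sum = 0.546875. Satisfied.


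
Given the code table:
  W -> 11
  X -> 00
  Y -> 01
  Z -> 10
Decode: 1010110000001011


Decoding:
10 -> Z
10 -> Z
11 -> W
00 -> X
00 -> X
00 -> X
10 -> Z
11 -> W


Result: ZZWXXXZW


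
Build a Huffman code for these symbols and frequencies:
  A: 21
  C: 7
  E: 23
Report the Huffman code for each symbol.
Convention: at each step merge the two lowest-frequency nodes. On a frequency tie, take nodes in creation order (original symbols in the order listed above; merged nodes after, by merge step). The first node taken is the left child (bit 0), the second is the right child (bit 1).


Huffman tree construction:
Step 1: Merge C(7) + A(21) = 28
Step 2: Merge E(23) + (C+A)(28) = 51
Read each symbol's code off the tree from the root (left child = 0, right child = 1).

Codes:
  A: 11 (length 2)
  C: 10 (length 2)
  E: 0 (length 1)
Average code length: 79/51 = 1.5490 bits/symbol


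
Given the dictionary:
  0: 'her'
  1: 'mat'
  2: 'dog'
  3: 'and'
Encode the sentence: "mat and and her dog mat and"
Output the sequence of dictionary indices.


Look up each word in the dictionary:
  'mat' -> 1
  'and' -> 3
  'and' -> 3
  'her' -> 0
  'dog' -> 2
  'mat' -> 1
  'and' -> 3

Encoded: [1, 3, 3, 0, 2, 1, 3]


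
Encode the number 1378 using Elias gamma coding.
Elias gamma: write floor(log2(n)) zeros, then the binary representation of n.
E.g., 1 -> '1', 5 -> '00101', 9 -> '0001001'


num_bits = floor(log2(1378)) + 1 = 11
leading_zeros = num_bits - 1 = 10
binary(1378) = 10101100010

Elias gamma(1378) = '0000000000' + '10101100010' = 000000000010101100010 (21 bits)


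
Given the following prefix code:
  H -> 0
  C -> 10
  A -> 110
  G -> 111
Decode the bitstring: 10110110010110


Decoding step by step:
Bits 10 -> C
Bits 110 -> A
Bits 110 -> A
Bits 0 -> H
Bits 10 -> C
Bits 110 -> A


Decoded message: CAAHCA


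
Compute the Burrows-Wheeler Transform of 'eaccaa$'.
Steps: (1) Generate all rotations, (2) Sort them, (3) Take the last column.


Rotations (sorted):
  0: $eaccaa -> last char: a
  1: a$eacca -> last char: a
  2: aa$eacc -> last char: c
  3: accaa$e -> last char: e
  4: caa$eac -> last char: c
  5: ccaa$ea -> last char: a
  6: eaccaa$ -> last char: $


BWT = aaceca$


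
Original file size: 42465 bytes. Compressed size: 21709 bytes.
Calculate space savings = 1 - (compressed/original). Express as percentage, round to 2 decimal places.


ratio = compressed/original = 21709/42465 = 0.511221
savings = 1 - ratio = 1 - 0.511221 = 0.488779
as a percentage: 0.488779 * 100 = 48.88%

Space savings = 1 - 21709/42465 = 48.88%


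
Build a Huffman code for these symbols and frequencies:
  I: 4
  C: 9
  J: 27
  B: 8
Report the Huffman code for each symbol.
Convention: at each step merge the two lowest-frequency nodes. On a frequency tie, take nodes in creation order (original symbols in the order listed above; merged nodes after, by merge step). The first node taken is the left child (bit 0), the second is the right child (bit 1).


Huffman tree construction:
Step 1: Merge I(4) + B(8) = 12
Step 2: Merge C(9) + (I+B)(12) = 21
Step 3: Merge (C+(I+B))(21) + J(27) = 48
Read each symbol's code off the tree from the root (left child = 0, right child = 1).

Codes:
  I: 010 (length 3)
  C: 00 (length 2)
  J: 1 (length 1)
  B: 011 (length 3)
Average code length: 81/48 = 1.6875 bits/symbol


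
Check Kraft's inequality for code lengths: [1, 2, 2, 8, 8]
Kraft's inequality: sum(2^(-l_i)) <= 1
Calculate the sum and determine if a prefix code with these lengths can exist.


Sum = 2^(-1) + 2^(-2) + 2^(-2) + 2^(-8) + 2^(-8)
    = 0.5 + 0.25 + 0.25 + 0.00390625 + 0.00390625
    = 258/256 = 1.0078125
Since 1.0078125 > 1, Kraft's inequality is NOT satisfied.
A prefix code with these lengths CANNOT exist.

Kraft sum = 1.0078125. Not satisfied.


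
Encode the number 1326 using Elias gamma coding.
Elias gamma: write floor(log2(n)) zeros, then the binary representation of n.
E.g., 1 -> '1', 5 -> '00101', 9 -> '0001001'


num_bits = floor(log2(1326)) + 1 = 11
leading_zeros = num_bits - 1 = 10
binary(1326) = 10100101110

Elias gamma(1326) = '0000000000' + '10100101110' = 000000000010100101110 (21 bits)


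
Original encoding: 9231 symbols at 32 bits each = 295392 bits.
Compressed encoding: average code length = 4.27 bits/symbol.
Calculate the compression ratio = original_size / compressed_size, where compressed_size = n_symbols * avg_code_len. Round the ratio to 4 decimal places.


original_size = n_symbols * orig_bits = 9231 * 32 = 295392 bits
compressed_size = n_symbols * avg_code_len = 9231 * 4.27 = 39416.37 bits
ratio = original_size / compressed_size = 295392 / 39416.37 = 7.4941

Compression ratio = 7.4941


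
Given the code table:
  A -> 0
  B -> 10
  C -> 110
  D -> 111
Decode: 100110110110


Decoding:
10 -> B
0 -> A
110 -> C
110 -> C
110 -> C


Result: BACCC


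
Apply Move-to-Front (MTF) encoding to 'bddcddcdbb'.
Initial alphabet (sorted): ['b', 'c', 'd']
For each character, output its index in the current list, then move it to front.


MTF encoding:
'b': index 0 in ['b', 'c', 'd'] -> ['b', 'c', 'd']
'd': index 2 in ['b', 'c', 'd'] -> ['d', 'b', 'c']
'd': index 0 in ['d', 'b', 'c'] -> ['d', 'b', 'c']
'c': index 2 in ['d', 'b', 'c'] -> ['c', 'd', 'b']
'd': index 1 in ['c', 'd', 'b'] -> ['d', 'c', 'b']
'd': index 0 in ['d', 'c', 'b'] -> ['d', 'c', 'b']
'c': index 1 in ['d', 'c', 'b'] -> ['c', 'd', 'b']
'd': index 1 in ['c', 'd', 'b'] -> ['d', 'c', 'b']
'b': index 2 in ['d', 'c', 'b'] -> ['b', 'd', 'c']
'b': index 0 in ['b', 'd', 'c'] -> ['b', 'd', 'c']


Output: [0, 2, 0, 2, 1, 0, 1, 1, 2, 0]


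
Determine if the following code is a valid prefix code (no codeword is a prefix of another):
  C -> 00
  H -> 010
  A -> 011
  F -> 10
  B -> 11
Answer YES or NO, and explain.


Checking each pair (does one codeword prefix another?):
  C='00' vs H='010': no prefix
  C='00' vs A='011': no prefix
  C='00' vs F='10': no prefix
  C='00' vs B='11': no prefix
  H='010' vs C='00': no prefix
  H='010' vs A='011': no prefix
  H='010' vs F='10': no prefix
  H='010' vs B='11': no prefix
  A='011' vs C='00': no prefix
  A='011' vs H='010': no prefix
  A='011' vs F='10': no prefix
  A='011' vs B='11': no prefix
  F='10' vs C='00': no prefix
  F='10' vs H='010': no prefix
  F='10' vs A='011': no prefix
  F='10' vs B='11': no prefix
  B='11' vs C='00': no prefix
  B='11' vs H='010': no prefix
  B='11' vs A='011': no prefix
  B='11' vs F='10': no prefix
No violation found over all pairs.

YES -- this is a valid prefix code. No codeword is a prefix of any other codeword.


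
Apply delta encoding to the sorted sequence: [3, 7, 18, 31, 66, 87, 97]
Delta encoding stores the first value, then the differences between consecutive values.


First value: 3
Deltas:
  7 - 3 = 4
  18 - 7 = 11
  31 - 18 = 13
  66 - 31 = 35
  87 - 66 = 21
  97 - 87 = 10


Delta encoded: [3, 4, 11, 13, 35, 21, 10]


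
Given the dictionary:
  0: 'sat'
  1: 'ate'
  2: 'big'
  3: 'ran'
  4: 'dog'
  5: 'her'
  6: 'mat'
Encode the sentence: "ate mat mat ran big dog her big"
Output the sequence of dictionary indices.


Look up each word in the dictionary:
  'ate' -> 1
  'mat' -> 6
  'mat' -> 6
  'ran' -> 3
  'big' -> 2
  'dog' -> 4
  'her' -> 5
  'big' -> 2

Encoded: [1, 6, 6, 3, 2, 4, 5, 2]


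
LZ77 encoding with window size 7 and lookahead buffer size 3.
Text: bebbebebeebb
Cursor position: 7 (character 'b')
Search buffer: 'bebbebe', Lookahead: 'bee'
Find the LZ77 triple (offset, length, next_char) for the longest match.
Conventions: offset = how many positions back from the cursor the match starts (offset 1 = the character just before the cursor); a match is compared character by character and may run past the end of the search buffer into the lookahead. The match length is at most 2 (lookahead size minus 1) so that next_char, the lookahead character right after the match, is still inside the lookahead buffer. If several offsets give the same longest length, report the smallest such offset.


Try each offset into the search buffer:
  offset=1 (pos 6, char 'e'): match length 0
  offset=2 (pos 5, char 'b'): match length 2
  offset=3 (pos 4, char 'e'): match length 0
  offset=4 (pos 3, char 'b'): match length 2
  offset=5 (pos 2, char 'b'): match length 1
  offset=6 (pos 1, char 'e'): match length 0
  offset=7 (pos 0, char 'b'): match length 2
Longest match has length 2, found at offsets 2, 4, 7; take the smallest, offset 2.
next_char = character at position 7 + 2 = 9 -> 'e'

Best match: offset=2, length=2 (matching 'be' starting at position 5)
LZ77 triple: (2, 2, 'e')


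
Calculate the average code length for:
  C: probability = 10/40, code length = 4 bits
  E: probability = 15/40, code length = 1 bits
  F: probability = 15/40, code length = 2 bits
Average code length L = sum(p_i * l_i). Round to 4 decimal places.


Weighted contributions p_i * l_i:
  C: (10/40) * 4 = 40/40
  E: (15/40) * 1 = 15/40
  F: (15/40) * 2 = 30/40
Sum = (40 + 15 + 30)/40 = 85/40

L = 85/40 = 2.1250 bits/symbol


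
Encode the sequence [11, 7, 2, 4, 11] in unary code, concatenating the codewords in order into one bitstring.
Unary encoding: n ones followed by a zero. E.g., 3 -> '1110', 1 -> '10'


Encode each number as n ones followed by a terminating 0:
  11 -> 111111111110 (12 bits)
  7 -> 11111110 (8 bits)
  2 -> 110 (3 bits)
  4 -> 11110 (5 bits)
  11 -> 111111111110 (12 bits)
Total length = 12 + 8 + 3 + 5 + 12 = 40 bits.

Unary([11, 7, 2, 4, 11]) = 1111111111101111111011011110111111111110 (40 bits)


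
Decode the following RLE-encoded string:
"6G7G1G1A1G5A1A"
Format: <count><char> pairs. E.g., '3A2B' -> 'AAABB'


Expanding each <count><char> pair:
  6G -> 'GGGGGG'
  7G -> 'GGGGGGG'
  1G -> 'G'
  1A -> 'A'
  1G -> 'G'
  5A -> 'AAAAA'
  1A -> 'A'

Decoded = GGGGGGGGGGGGGGAGAAAAAA


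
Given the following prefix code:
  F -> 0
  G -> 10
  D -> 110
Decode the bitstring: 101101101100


Decoding step by step:
Bits 10 -> G
Bits 110 -> D
Bits 110 -> D
Bits 110 -> D
Bits 0 -> F


Decoded message: GDDDF


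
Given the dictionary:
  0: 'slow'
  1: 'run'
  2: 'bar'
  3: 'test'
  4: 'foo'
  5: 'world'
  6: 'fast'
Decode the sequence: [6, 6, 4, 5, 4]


Look up each index in the dictionary:
  6 -> 'fast'
  6 -> 'fast'
  4 -> 'foo'
  5 -> 'world'
  4 -> 'foo'

Decoded: "fast fast foo world foo"


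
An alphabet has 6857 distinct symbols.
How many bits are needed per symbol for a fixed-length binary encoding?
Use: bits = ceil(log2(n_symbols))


log2(6857) = 12.7434
Bracket: 2^12 = 4096 < 6857 <= 2^13 = 8192
So ceil(log2(6857)) = 13

bits = ceil(log2(6857)) = ceil(12.7434) = 13 bits


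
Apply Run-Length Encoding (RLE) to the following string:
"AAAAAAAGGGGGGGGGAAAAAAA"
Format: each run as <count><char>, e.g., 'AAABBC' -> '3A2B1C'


Scanning runs left to right:
  i=0: run of 'A' x 7 -> '7A'
  i=7: run of 'G' x 9 -> '9G'
  i=16: run of 'A' x 7 -> '7A'

RLE = 7A9G7A


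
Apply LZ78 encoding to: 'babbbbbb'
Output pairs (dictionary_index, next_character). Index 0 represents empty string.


LZ78 encoding steps:
Dictionary: {0: ''}
Step 1: w='' (idx 0), next='b' -> output (0, 'b'), add 'b' as idx 1
Step 2: w='' (idx 0), next='a' -> output (0, 'a'), add 'a' as idx 2
Step 3: w='b' (idx 1), next='b' -> output (1, 'b'), add 'bb' as idx 3
Step 4: w='bb' (idx 3), next='b' -> output (3, 'b'), add 'bbb' as idx 4
Step 5: w='b' (idx 1), end of input -> output (1, '')


Encoded: [(0, 'b'), (0, 'a'), (1, 'b'), (3, 'b'), (1, '')]


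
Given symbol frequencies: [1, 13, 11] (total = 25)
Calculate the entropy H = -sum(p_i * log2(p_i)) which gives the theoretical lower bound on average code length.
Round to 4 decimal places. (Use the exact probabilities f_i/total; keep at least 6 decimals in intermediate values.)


Per-symbol terms -p_i * log2(p_i) with p_i = f_i/25:
  p = 1/25 = 0.040000: log2(p) = -4.643856, -p*log2(p) = 0.185754
  p = 13/25 = 0.520000: log2(p) = -0.943416, -p*log2(p) = 0.490577
  p = 11/25 = 0.440000: log2(p) = -1.184425, -p*log2(p) = 0.521147
H = 0.185754 + 0.490577 + 0.521147 = 1.197478

H = 1.1975 bits/symbol


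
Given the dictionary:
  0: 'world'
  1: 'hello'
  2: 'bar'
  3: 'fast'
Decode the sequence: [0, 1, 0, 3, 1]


Look up each index in the dictionary:
  0 -> 'world'
  1 -> 'hello'
  0 -> 'world'
  3 -> 'fast'
  1 -> 'hello'

Decoded: "world hello world fast hello"


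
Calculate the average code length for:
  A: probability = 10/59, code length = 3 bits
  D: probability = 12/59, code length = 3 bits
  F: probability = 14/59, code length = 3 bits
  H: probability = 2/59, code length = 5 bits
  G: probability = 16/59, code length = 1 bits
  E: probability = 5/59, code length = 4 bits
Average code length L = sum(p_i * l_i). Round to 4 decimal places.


Weighted contributions p_i * l_i:
  A: (10/59) * 3 = 30/59
  D: (12/59) * 3 = 36/59
  F: (14/59) * 3 = 42/59
  H: (2/59) * 5 = 10/59
  G: (16/59) * 1 = 16/59
  E: (5/59) * 4 = 20/59
Sum = (30 + 36 + 42 + 10 + 16 + 20)/59 = 154/59

L = 154/59 = 2.6102 bits/symbol


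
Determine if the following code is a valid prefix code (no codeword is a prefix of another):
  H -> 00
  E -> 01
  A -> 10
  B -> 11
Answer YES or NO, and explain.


Checking each pair (does one codeword prefix another?):
  H='00' vs E='01': no prefix
  H='00' vs A='10': no prefix
  H='00' vs B='11': no prefix
  E='01' vs H='00': no prefix
  E='01' vs A='10': no prefix
  E='01' vs B='11': no prefix
  A='10' vs H='00': no prefix
  A='10' vs E='01': no prefix
  A='10' vs B='11': no prefix
  B='11' vs H='00': no prefix
  B='11' vs E='01': no prefix
  B='11' vs A='10': no prefix
No violation found over all pairs.

YES -- this is a valid prefix code. No codeword is a prefix of any other codeword.
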